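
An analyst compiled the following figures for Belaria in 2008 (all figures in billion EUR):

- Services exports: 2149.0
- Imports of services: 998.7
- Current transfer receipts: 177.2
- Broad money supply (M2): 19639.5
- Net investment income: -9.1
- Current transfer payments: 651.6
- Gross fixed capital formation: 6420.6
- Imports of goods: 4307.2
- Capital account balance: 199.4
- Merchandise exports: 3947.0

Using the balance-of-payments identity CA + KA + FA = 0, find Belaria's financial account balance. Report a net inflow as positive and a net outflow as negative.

-506.0

Goods balance = 3947.0 - 4307.2 = -360.2
Services balance = 2149.0 - 998.7 = 1150.3
Trade balance (goods + services) = -360.2 + 1150.3 = 790.1
Net primary income = -9.1
Net secondary income = 177.2 - 651.6 = -474.4
Current account = 790.1 + (-9.1) + (-474.4) = 306.6
Financial account = -(306.6 + 199.4) = -506.0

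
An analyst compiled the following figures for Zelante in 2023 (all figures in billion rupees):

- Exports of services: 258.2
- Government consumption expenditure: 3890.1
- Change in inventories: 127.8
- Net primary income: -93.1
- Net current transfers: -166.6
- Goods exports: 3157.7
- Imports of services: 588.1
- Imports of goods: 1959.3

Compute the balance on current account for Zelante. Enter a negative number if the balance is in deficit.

Goods balance = 3157.7 - 1959.3 = 1198.4
Services balance = 258.2 - 588.1 = -329.9
Trade balance (goods + services) = 1198.4 + (-329.9) = 868.5
Net primary income = -93.1
Net secondary income = -166.6
Current account = 868.5 + (-93.1) + (-166.6) = 608.8

608.8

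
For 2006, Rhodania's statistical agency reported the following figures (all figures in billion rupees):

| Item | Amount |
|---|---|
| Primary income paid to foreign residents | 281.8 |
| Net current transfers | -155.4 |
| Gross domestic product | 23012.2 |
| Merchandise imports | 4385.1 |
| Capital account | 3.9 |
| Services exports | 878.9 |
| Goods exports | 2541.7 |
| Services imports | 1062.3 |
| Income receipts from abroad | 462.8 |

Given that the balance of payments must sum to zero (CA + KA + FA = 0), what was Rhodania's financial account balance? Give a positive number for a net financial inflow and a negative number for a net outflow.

Goods balance = 2541.7 - 4385.1 = -1843.4
Services balance = 878.9 - 1062.3 = -183.4
Trade balance (goods + services) = -1843.4 + (-183.4) = -2026.8
Net primary income = 462.8 - 281.8 = 181.0
Net secondary income = -155.4
Current account = -2026.8 + 181.0 + (-155.4) = -2001.2
Financial account = -(-2001.2 + 3.9) = 1997.3

1997.3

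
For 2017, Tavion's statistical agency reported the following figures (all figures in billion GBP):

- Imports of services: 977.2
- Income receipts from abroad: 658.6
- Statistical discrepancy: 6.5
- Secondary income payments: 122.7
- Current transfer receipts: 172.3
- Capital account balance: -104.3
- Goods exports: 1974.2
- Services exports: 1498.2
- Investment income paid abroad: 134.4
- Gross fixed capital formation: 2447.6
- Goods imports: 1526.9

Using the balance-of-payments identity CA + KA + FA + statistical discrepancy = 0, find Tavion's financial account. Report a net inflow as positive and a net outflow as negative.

-1444.3

Goods balance = 1974.2 - 1526.9 = 447.3
Services balance = 1498.2 - 977.2 = 521.0
Trade balance (goods + services) = 447.3 + 521.0 = 968.3
Net primary income = 658.6 - 134.4 = 524.2
Net secondary income = 172.3 - 122.7 = 49.6
Current account = 968.3 + 524.2 + 49.6 = 1542.1
Financial account = -(1542.1 + (-104.3) + 6.5) = -1444.3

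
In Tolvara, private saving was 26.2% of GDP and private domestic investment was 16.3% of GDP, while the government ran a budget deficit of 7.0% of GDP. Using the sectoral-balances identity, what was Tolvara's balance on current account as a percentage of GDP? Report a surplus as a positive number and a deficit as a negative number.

2.9

By the sectoral-balances identity, CA = (S_private - I) + (T - G).
Private balance = 26.2 - 16.3 = 9.9
Government balance (T - G) = -7.0
CA = 9.9 + (-7.0) = 2.9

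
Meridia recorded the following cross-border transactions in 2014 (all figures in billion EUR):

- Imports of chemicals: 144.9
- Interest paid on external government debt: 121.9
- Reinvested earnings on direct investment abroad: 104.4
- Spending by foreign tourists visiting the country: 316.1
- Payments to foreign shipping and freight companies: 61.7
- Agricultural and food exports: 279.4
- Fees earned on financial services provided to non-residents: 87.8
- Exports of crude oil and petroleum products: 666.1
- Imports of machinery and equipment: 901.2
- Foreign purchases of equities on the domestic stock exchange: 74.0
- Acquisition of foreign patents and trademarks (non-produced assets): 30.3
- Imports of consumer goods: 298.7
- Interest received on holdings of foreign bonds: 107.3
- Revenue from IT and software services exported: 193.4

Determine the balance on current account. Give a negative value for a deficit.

Goods: -144.9 - 298.7 - 901.2 + 279.4 + 666.1 = -399.3
Services: 316.1 - 61.7 + 87.8 + 193.4 = 535.6
Primary income: 107.3 - 121.9 + 104.4 = 89.8
Current account = (-399.3) + 535.6 + 89.8 = 226.1
(Excluded from the current account — financial account: foreign purchases of equities on the domestic stock exchange 74.0; capital account: acquisition of foreign patents and trademarks (non-produced assets) 30.3.)

226.1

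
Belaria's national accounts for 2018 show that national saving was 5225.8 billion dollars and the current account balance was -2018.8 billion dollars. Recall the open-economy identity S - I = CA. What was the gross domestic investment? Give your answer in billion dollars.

I = S - CA = 5225.8 - (-2018.8) = 7244.6

7244.6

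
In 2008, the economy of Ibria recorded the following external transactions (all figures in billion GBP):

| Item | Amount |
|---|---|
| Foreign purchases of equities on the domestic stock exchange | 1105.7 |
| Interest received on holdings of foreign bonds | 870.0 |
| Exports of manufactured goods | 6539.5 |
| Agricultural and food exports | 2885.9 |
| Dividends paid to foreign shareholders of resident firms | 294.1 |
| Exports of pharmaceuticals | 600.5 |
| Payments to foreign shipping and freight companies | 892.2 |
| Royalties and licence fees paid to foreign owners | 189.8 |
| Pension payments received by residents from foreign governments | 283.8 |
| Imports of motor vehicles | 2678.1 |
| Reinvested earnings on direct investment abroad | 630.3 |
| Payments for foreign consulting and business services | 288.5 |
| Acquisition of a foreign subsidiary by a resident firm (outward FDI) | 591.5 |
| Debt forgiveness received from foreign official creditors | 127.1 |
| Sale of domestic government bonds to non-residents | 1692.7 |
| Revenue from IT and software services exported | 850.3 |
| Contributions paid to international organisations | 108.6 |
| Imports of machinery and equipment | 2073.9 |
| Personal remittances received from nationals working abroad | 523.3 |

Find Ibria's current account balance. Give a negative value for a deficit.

6658.4

Goods: -2678.1 + 6539.5 + 600.5 - 2073.9 + 2885.9 = 5273.9
Services: -892.2 - 288.5 + 850.3 - 189.8 = -520.2
Primary income: 870.0 + 630.3 - 294.1 = 1206.2
Secondary income: 523.3 - 108.6 + 283.8 = 698.5
Current account = 5273.9 + (-520.2) + 1206.2 + 698.5 = 6658.4
(Excluded from the current account — financial account: foreign purchases of equities on the domestic stock exchange 1105.7, acquisition of a foreign subsidiary by a resident firm (outward FDI) 591.5, sale of domestic government bonds to non-residents 1692.7; capital account: debt forgiveness received from foreign official creditors 127.1.)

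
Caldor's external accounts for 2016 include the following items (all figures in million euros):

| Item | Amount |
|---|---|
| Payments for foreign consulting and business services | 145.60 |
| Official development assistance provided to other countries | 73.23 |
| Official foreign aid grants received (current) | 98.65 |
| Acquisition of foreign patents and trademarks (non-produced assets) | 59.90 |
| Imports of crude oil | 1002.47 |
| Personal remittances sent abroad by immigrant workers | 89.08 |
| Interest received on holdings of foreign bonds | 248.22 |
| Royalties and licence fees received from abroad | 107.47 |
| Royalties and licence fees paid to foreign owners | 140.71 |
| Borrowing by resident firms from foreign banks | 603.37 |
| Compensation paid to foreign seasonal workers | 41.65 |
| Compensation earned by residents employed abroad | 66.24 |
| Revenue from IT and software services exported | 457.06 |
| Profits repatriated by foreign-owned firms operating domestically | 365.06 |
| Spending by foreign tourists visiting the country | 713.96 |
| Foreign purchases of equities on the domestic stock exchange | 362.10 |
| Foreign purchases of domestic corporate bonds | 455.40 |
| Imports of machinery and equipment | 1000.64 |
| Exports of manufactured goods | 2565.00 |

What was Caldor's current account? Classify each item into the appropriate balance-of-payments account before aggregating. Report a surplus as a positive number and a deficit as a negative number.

1398.16

Goods: 2565.00 - 1002.47 - 1000.64 = 561.89
Services: 713.96 + 457.06 - 140.71 - 145.60 + 107.47 = 992.18
Primary income: 248.22 - 365.06 - 41.65 + 66.24 = -92.25
Secondary income: -89.08 + 98.65 - 73.23 = -63.66
Current account = 561.89 + 992.18 + (-92.25) + (-63.66) = 1398.16
(Excluded from the current account — capital account: acquisition of foreign patents and trademarks (non-produced assets) 59.90; financial account: borrowing by resident firms from foreign banks 603.37, foreign purchases of equities on the domestic stock exchange 362.10, foreign purchases of domestic corporate bonds 455.40.)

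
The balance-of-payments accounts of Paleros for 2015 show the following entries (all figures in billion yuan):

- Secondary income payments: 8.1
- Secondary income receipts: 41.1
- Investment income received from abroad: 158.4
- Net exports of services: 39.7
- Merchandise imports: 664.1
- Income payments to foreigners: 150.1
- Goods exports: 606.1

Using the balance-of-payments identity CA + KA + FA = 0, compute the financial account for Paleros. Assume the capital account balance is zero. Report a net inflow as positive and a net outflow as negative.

Goods balance = 606.1 - 664.1 = -58.0
Services balance = 39.7
Trade balance (goods + services) = -58.0 + 39.7 = -18.3
Net primary income = 158.4 - 150.1 = 8.3
Net secondary income = 41.1 - 8.1 = 33.0
Current account = -18.3 + 8.3 + 33.0 = 23.0
Financial account = -(23.0) = -23.0

-23.0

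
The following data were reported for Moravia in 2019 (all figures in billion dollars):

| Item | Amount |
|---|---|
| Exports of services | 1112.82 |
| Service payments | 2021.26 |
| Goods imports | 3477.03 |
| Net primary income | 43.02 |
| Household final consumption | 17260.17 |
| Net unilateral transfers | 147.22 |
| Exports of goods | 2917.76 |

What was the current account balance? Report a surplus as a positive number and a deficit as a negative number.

Goods balance = 2917.76 - 3477.03 = -559.27
Services balance = 1112.82 - 2021.26 = -908.44
Trade balance (goods + services) = -559.27 + (-908.44) = -1467.71
Net primary income = 43.02
Net secondary income = 147.22
Current account = -1467.71 + 43.02 + 147.22 = -1277.47

-1277.47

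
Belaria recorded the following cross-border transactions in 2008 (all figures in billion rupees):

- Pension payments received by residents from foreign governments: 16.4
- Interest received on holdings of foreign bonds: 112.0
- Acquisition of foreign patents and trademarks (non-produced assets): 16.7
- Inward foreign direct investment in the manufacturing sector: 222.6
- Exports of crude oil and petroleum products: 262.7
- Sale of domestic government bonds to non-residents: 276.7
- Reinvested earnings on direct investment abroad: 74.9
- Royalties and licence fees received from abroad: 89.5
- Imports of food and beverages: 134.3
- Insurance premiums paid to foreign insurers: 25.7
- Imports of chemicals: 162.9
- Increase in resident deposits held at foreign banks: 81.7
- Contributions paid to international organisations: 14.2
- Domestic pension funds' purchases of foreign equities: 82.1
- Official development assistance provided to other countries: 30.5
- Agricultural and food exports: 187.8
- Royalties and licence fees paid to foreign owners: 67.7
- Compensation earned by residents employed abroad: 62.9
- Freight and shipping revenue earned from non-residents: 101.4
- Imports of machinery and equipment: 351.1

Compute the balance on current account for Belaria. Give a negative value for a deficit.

121.2

Goods: -134.3 - 162.9 - 351.1 + 187.8 + 262.7 = -197.8
Services: 101.4 - 25.7 - 67.7 + 89.5 = 97.5
Primary income: 62.9 + 112.0 + 74.9 = 249.8
Secondary income: -30.5 - 14.2 + 16.4 = -28.3
Current account = (-197.8) + 97.5 + 249.8 + (-28.3) = 121.2
(Excluded from the current account — capital account: acquisition of foreign patents and trademarks (non-produced assets) 16.7; financial account: inward foreign direct investment in the manufacturing sector 222.6, sale of domestic government bonds to non-residents 276.7, increase in resident deposits held at foreign banks 81.7, domestic pension funds' purchases of foreign equities 82.1.)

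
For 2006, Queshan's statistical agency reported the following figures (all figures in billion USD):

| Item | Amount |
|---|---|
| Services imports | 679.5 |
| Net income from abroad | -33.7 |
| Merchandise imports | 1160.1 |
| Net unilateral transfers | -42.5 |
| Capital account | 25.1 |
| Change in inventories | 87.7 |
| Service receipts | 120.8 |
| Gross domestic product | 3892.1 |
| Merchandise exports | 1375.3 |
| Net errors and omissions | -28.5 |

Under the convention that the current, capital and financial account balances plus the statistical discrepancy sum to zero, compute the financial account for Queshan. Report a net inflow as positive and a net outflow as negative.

Goods balance = 1375.3 - 1160.1 = 215.2
Services balance = 120.8 - 679.5 = -558.7
Trade balance (goods + services) = 215.2 + (-558.7) = -343.5
Net primary income = -33.7
Net secondary income = -42.5
Current account = -343.5 + (-33.7) + (-42.5) = -419.7
Financial account = -(-419.7 + 25.1 + (-28.5)) = 423.1

423.1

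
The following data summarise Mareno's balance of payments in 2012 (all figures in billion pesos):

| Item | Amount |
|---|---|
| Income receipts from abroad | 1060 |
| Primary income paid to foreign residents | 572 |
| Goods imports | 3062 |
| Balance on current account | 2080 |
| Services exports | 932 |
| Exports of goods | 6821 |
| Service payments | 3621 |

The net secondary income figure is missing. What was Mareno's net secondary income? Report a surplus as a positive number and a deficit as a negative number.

Current account = goods balance + services balance + net primary income + net secondary income
Sum of the known components = 1558
Net secondary income = CA - (known components) = 2080 - 1558 = 522

522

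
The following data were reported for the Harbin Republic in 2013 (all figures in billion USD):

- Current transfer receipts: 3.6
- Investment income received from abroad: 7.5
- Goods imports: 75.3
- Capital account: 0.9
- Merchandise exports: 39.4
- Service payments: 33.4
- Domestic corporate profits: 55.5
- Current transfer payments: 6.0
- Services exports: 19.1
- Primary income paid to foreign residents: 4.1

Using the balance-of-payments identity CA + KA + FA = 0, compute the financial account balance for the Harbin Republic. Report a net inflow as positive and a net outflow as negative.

Goods balance = 39.4 - 75.3 = -35.9
Services balance = 19.1 - 33.4 = -14.3
Trade balance (goods + services) = -35.9 + (-14.3) = -50.2
Net primary income = 7.5 - 4.1 = 3.4
Net secondary income = 3.6 - 6.0 = -2.4
Current account = -50.2 + 3.4 + (-2.4) = -49.2
Financial account = -(-49.2 + 0.9) = 48.3

48.3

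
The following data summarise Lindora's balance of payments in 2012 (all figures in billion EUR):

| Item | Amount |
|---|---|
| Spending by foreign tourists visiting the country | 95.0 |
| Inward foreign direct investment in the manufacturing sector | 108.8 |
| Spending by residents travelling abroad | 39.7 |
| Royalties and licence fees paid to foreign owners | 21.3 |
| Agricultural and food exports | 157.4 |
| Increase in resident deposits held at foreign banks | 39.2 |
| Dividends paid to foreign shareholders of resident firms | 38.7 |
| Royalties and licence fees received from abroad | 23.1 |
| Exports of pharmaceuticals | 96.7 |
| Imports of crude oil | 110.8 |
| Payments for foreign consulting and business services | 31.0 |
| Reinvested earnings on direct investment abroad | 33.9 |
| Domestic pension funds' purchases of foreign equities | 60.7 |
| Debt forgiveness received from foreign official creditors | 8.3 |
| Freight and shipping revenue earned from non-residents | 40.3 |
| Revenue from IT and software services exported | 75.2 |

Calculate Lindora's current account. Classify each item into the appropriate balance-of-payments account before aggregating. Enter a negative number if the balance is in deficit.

280.1

Goods: -110.8 + 96.7 + 157.4 = 143.3
Services: 75.2 + 23.1 + 95.0 - 21.3 - 31.0 - 39.7 + 40.3 = 141.6
Primary income: 33.9 - 38.7 = -4.8
Current account = 143.3 + 141.6 + (-4.8) = 280.1
(Excluded from the current account — financial account: inward foreign direct investment in the manufacturing sector 108.8, increase in resident deposits held at foreign banks 39.2, domestic pension funds' purchases of foreign equities 60.7; capital account: debt forgiveness received from foreign official creditors 8.3.)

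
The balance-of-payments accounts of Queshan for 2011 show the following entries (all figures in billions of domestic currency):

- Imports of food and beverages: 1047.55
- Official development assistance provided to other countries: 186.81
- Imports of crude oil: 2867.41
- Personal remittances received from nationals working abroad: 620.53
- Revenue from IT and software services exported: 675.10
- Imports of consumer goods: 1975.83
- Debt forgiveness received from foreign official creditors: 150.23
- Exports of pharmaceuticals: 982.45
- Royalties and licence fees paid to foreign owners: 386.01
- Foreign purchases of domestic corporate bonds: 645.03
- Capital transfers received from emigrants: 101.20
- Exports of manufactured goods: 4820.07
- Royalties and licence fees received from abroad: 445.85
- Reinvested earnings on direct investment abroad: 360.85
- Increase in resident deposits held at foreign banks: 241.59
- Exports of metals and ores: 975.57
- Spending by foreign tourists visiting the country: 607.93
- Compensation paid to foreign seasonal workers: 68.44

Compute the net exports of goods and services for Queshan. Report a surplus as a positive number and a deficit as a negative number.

Goods: 982.45 - 1975.83 + 975.57 - 2867.41 + 4820.07 - 1047.55 = 887.30
Services: 445.85 + 607.93 - 386.01 + 675.10 = 1342.87
Trade balance = 887.30 + 1342.87 = 2230.17
(Excluded from the trade balance — secondary income: official development assistance provided to other countries 186.81, personal remittances received from nationals working abroad 620.53; capital account: debt forgiveness received from foreign official creditors 150.23, capital transfers received from emigrants 101.20; financial account: foreign purchases of domestic corporate bonds 645.03, increase in resident deposits held at foreign banks 241.59; primary income: reinvested earnings on direct investment abroad 360.85, compensation paid to foreign seasonal workers 68.44.)

2230.17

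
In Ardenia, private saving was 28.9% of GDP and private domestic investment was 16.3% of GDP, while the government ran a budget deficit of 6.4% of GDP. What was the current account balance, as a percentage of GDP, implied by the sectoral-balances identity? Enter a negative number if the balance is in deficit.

6.2

By the sectoral-balances identity, CA = (S_private - I) + (T - G).
Private balance = 28.9 - 16.3 = 12.6
Government balance (T - G) = -6.4
CA = 12.6 + (-6.4) = 6.2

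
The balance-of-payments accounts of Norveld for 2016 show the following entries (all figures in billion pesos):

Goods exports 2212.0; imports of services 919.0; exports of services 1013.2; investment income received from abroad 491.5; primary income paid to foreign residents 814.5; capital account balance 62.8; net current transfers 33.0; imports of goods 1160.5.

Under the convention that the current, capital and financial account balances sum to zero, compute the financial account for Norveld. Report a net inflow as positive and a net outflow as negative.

Goods balance = 2212.0 - 1160.5 = 1051.5
Services balance = 1013.2 - 919.0 = 94.2
Trade balance (goods + services) = 1051.5 + 94.2 = 1145.7
Net primary income = 491.5 - 814.5 = -323.0
Net secondary income = 33.0
Current account = 1145.7 + (-323.0) + 33.0 = 855.7
Financial account = -(855.7 + 62.8) = -918.5

-918.5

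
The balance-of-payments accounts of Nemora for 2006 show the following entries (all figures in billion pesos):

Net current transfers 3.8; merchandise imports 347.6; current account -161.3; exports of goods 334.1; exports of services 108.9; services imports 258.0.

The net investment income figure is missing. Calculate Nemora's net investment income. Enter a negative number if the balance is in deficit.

-2.5

Current account = goods balance + services balance + net primary income + net secondary income
Sum of the known components = -158.8
Net investment income = CA - (known components) = -161.3 - (-158.8) = -2.5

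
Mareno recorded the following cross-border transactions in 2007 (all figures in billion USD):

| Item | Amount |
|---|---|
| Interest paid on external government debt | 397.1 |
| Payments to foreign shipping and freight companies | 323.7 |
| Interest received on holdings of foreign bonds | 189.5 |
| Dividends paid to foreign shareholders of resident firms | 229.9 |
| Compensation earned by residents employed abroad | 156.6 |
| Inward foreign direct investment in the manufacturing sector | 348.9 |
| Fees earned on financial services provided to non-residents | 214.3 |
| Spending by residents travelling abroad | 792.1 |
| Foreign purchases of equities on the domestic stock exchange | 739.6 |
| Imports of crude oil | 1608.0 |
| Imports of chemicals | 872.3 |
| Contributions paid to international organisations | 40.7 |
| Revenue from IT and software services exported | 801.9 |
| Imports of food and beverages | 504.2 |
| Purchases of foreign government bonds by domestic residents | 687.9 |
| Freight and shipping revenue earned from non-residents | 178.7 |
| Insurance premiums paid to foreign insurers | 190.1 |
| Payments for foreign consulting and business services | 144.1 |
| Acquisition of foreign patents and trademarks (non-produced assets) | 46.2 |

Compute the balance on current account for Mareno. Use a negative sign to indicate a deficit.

-3561.2

Goods: -504.2 - 1608.0 - 872.3 = -2984.5
Services: 178.7 + 801.9 - 792.1 - 190.1 - 323.7 - 144.1 + 214.3 = -255.1
Primary income: 189.5 + 156.6 - 397.1 - 229.9 = -280.9
Secondary income: -40.7
Current account = (-2984.5) + (-255.1) + (-280.9) + (-40.7) = -3561.2
(Excluded from the current account — financial account: inward foreign direct investment in the manufacturing sector 348.9, foreign purchases of equities on the domestic stock exchange 739.6, purchases of foreign government bonds by domestic residents 687.9; capital account: acquisition of foreign patents and trademarks (non-produced assets) 46.2.)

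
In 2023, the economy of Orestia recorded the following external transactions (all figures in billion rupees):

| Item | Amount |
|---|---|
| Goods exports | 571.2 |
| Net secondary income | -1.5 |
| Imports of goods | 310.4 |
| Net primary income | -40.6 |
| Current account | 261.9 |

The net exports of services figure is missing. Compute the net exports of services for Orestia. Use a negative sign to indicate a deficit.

43.2

Current account = goods balance + services balance + net primary income + net secondary income
Sum of the known components = 218.7
Net exports of services = CA - (known components) = 261.9 - 218.7 = 43.2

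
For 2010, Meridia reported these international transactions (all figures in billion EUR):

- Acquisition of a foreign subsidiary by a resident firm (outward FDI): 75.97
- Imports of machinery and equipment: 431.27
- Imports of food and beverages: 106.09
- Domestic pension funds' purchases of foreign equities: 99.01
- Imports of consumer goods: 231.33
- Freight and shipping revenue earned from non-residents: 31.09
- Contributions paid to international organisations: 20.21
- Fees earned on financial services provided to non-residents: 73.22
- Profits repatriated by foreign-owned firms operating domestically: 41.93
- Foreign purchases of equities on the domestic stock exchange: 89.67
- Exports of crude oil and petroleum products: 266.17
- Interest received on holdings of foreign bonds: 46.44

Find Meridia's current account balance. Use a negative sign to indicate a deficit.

-413.91

Goods: -231.33 + 266.17 - 431.27 - 106.09 = -502.52
Services: 31.09 + 73.22 = 104.31
Primary income: -41.93 + 46.44 = 4.51
Secondary income: -20.21
Current account = (-502.52) + 104.31 + 4.51 + (-20.21) = -413.91
(Excluded from the current account — financial account: acquisition of a foreign subsidiary by a resident firm (outward FDI) 75.97, domestic pension funds' purchases of foreign equities 99.01, foreign purchases of equities on the domestic stock exchange 89.67.)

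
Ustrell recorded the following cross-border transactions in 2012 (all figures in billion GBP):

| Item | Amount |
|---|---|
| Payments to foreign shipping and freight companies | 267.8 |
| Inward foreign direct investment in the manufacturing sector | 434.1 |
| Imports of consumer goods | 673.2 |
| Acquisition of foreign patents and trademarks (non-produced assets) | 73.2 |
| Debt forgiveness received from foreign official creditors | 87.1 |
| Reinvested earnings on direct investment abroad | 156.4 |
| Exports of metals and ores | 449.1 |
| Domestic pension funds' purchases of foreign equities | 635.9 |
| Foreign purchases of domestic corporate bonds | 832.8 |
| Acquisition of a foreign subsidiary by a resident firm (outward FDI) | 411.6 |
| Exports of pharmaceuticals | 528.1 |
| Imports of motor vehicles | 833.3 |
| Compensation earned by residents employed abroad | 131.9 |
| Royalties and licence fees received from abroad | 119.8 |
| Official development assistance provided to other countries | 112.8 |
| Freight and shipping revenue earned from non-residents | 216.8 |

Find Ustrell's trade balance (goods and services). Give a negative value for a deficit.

-460.5

Goods: 449.1 - 673.2 + 528.1 - 833.3 = -529.3
Services: 119.8 + 216.8 - 267.8 = 68.8
Trade balance = -529.3 + 68.8 = -460.5
(Excluded from the trade balance — financial account: inward foreign direct investment in the manufacturing sector 434.1, domestic pension funds' purchases of foreign equities 635.9, foreign purchases of domestic corporate bonds 832.8, acquisition of a foreign subsidiary by a resident firm (outward FDI) 411.6; capital account: acquisition of foreign patents and trademarks (non-produced assets) 73.2, debt forgiveness received from foreign official creditors 87.1; primary income: reinvested earnings on direct investment abroad 156.4, compensation earned by residents employed abroad 131.9; secondary income: official development assistance provided to other countries 112.8.)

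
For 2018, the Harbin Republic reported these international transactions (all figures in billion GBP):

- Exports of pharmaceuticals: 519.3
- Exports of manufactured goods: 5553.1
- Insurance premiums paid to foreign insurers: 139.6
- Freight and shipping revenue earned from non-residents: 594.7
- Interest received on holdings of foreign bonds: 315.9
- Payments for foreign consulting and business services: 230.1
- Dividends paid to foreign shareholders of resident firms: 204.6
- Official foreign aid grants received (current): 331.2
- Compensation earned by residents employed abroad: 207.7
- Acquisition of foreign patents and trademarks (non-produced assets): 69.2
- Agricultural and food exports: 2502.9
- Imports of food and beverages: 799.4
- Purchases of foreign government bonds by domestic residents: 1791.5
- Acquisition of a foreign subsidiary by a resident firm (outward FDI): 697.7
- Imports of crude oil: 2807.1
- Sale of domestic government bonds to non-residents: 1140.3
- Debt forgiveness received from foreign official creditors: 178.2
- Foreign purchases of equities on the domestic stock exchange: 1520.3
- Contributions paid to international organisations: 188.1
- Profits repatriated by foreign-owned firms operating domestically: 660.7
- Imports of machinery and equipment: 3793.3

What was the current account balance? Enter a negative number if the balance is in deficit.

1201.9

Goods: -2807.1 + 2502.9 + 519.3 + 5553.1 - 799.4 - 3793.3 = 1175.5
Services: -230.1 + 594.7 - 139.6 = 225.0
Primary income: -204.6 + 315.9 + 207.7 - 660.7 = -341.7
Secondary income: -188.1 + 331.2 = 143.1
Current account = 1175.5 + 225.0 + (-341.7) + 143.1 = 1201.9
(Excluded from the current account — capital account: acquisition of foreign patents and trademarks (non-produced assets) 69.2, debt forgiveness received from foreign official creditors 178.2; financial account: purchases of foreign government bonds by domestic residents 1791.5, acquisition of a foreign subsidiary by a resident firm (outward FDI) 697.7, sale of domestic government bonds to non-residents 1140.3, foreign purchases of equities on the domestic stock exchange 1520.3.)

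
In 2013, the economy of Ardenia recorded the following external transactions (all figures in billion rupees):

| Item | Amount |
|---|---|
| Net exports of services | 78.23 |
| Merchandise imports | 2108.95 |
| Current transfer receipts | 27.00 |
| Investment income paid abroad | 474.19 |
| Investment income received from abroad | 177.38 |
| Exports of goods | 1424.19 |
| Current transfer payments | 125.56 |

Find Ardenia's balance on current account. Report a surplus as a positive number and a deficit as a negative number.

Goods balance = 1424.19 - 2108.95 = -684.76
Services balance = 78.23
Trade balance (goods + services) = -684.76 + 78.23 = -606.53
Net primary income = 177.38 - 474.19 = -296.81
Net secondary income = 27.00 - 125.56 = -98.56
Current account = -606.53 + (-296.81) + (-98.56) = -1001.90

-1001.90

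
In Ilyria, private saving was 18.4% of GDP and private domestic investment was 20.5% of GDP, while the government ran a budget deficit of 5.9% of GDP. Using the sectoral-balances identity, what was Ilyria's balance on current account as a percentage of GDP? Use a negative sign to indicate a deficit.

-8.0

By the sectoral-balances identity, CA = (S_private - I) + (T - G).
Private balance = 18.4 - 20.5 = -2.1
Government balance (T - G) = -5.9
CA = -2.1 + (-5.9) = -8.0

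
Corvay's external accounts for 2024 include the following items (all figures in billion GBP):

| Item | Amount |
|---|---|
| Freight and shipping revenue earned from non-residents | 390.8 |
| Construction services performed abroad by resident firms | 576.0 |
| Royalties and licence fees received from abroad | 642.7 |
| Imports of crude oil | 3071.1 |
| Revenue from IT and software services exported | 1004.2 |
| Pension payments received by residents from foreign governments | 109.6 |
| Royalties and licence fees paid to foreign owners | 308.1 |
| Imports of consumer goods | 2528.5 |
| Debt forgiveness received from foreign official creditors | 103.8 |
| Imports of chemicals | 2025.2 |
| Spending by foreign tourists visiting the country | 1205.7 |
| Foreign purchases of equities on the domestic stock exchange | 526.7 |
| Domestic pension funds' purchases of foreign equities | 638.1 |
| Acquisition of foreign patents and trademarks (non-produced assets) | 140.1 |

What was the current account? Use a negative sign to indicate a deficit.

-4003.9

Goods: -3071.1 - 2528.5 - 2025.2 = -7624.8
Services: 1205.7 + 1004.2 + 390.8 + 642.7 - 308.1 + 576.0 = 3511.3
Secondary income: 109.6
Current account = (-7624.8) + 3511.3 + 109.6 = -4003.9
(Excluded from the current account — capital account: debt forgiveness received from foreign official creditors 103.8, acquisition of foreign patents and trademarks (non-produced assets) 140.1; financial account: foreign purchases of equities on the domestic stock exchange 526.7, domestic pension funds' purchases of foreign equities 638.1.)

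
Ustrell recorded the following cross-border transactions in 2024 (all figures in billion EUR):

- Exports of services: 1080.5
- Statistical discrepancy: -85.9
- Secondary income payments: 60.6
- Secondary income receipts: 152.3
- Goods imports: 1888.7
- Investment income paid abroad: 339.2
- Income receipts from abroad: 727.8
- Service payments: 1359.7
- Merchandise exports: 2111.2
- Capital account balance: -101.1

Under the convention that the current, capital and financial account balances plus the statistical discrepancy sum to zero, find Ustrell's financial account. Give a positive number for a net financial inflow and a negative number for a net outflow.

-236.6

Goods balance = 2111.2 - 1888.7 = 222.5
Services balance = 1080.5 - 1359.7 = -279.2
Trade balance (goods + services) = 222.5 + (-279.2) = -56.7
Net primary income = 727.8 - 339.2 = 388.6
Net secondary income = 152.3 - 60.6 = 91.7
Current account = -56.7 + 388.6 + 91.7 = 423.6
Financial account = -(423.6 + (-101.1) + (-85.9)) = -236.6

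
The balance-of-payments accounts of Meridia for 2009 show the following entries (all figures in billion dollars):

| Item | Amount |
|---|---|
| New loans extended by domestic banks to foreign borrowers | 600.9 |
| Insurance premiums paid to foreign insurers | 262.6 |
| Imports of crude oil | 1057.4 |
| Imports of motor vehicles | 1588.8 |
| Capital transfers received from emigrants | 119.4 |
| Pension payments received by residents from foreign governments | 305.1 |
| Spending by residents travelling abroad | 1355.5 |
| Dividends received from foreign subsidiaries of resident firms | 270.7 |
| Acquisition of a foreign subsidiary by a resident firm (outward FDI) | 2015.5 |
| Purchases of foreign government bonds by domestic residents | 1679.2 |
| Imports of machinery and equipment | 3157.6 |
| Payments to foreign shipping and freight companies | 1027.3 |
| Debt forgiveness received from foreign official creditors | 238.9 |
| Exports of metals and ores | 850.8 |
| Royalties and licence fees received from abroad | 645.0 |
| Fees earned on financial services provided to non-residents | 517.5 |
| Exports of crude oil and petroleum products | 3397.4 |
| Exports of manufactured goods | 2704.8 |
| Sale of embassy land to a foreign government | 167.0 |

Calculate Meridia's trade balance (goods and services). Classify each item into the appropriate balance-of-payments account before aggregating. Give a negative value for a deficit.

-333.7

Goods: -1057.4 + 850.8 - 1588.8 + 2704.8 + 3397.4 - 3157.6 = 1149.2
Services: 645.0 + 517.5 - 1355.5 - 1027.3 - 262.6 = -1482.9
Trade balance = 1149.2 + (-1482.9) = -333.7
(Excluded from the trade balance — financial account: new loans extended by domestic banks to foreign borrowers 600.9, acquisition of a foreign subsidiary by a resident firm (outward FDI) 2015.5, purchases of foreign government bonds by domestic residents 1679.2; capital account: capital transfers received from emigrants 119.4, debt forgiveness received from foreign official creditors 238.9, sale of embassy land to a foreign government 167.0; secondary income: pension payments received by residents from foreign governments 305.1; primary income: dividends received from foreign subsidiaries of resident firms 270.7.)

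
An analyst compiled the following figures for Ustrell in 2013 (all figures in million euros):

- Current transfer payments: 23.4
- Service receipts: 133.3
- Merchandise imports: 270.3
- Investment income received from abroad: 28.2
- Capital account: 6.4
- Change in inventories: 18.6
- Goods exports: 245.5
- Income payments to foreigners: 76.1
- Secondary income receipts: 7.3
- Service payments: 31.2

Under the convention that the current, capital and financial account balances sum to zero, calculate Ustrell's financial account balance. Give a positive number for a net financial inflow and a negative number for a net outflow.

Goods balance = 245.5 - 270.3 = -24.8
Services balance = 133.3 - 31.2 = 102.1
Trade balance (goods + services) = -24.8 + 102.1 = 77.3
Net primary income = 28.2 - 76.1 = -47.9
Net secondary income = 7.3 - 23.4 = -16.1
Current account = 77.3 + (-47.9) + (-16.1) = 13.3
Financial account = -(13.3 + 6.4) = -19.7

-19.7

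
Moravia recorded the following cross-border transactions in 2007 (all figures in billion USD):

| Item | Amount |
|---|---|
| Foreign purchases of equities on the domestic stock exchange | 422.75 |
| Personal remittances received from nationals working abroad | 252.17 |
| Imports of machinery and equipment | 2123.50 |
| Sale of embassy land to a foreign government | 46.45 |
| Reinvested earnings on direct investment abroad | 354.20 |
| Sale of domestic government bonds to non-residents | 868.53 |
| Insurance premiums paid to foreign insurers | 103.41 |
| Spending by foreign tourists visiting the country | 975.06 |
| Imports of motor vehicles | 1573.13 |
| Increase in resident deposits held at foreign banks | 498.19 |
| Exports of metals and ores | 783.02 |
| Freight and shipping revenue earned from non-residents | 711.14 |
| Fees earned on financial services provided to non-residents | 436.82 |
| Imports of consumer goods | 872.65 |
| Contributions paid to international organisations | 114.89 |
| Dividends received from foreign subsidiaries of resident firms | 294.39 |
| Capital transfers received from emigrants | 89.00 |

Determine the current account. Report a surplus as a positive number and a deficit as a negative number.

-980.78

Goods: -872.65 + 783.02 - 2123.50 - 1573.13 = -3786.26
Services: 436.82 + 975.06 + 711.14 - 103.41 = 2019.61
Primary income: 354.20 + 294.39 = 648.59
Secondary income: 252.17 - 114.89 = 137.28
Current account = (-3786.26) + 2019.61 + 648.59 + 137.28 = -980.78
(Excluded from the current account — financial account: foreign purchases of equities on the domestic stock exchange 422.75, sale of domestic government bonds to non-residents 868.53, increase in resident deposits held at foreign banks 498.19; capital account: sale of embassy land to a foreign government 46.45, capital transfers received from emigrants 89.00.)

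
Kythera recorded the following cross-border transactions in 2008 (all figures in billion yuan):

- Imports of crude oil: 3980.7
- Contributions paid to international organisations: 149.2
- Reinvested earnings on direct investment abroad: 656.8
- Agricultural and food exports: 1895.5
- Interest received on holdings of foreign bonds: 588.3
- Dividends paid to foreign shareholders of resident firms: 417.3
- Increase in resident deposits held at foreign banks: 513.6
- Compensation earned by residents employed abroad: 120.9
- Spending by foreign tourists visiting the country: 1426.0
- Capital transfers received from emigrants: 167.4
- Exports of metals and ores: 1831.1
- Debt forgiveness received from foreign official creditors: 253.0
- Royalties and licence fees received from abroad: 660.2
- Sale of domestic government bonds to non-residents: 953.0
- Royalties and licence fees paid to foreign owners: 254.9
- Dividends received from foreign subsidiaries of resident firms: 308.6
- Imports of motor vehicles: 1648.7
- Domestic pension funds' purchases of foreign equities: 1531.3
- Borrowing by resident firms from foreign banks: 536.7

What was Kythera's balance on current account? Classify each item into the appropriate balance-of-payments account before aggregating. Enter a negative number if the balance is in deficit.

Goods: 1895.5 + 1831.1 - 3980.7 - 1648.7 = -1902.8
Services: 1426.0 + 660.2 - 254.9 = 1831.3
Primary income: 308.6 + 656.8 + 588.3 - 417.3 + 120.9 = 1257.3
Secondary income: -149.2
Current account = (-1902.8) + 1831.3 + 1257.3 + (-149.2) = 1036.6
(Excluded from the current account — financial account: increase in resident deposits held at foreign banks 513.6, sale of domestic government bonds to non-residents 953.0, domestic pension funds' purchases of foreign equities 1531.3, borrowing by resident firms from foreign banks 536.7; capital account: capital transfers received from emigrants 167.4, debt forgiveness received from foreign official creditors 253.0.)

1036.6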